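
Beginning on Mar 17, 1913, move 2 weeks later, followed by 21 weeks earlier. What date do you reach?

Adding 2 weeks (= 14 days) from March 17, 1913:
March has 31 days; 17 + 14 = 31, still in March.
Subtracting 21 weeks (= 147 days) from March 31, 1913:
Going back 31 days from March 31, 1913 reaches the end of the previous month; 147 − 31 = 116 left.
February 1913 has 28 days (1913 is not a leap year): 116 − 28 = 88 left.
January 1913 has 31 days: 88 − 31 = 57 left.
December 1912 has 31 days: 57 − 31 = 26 left.
November 1912 has 30 days; 30 − 26 = 4 → November 4, 1912.

November 4, 1912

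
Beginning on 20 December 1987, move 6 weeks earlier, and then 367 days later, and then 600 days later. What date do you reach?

July 2, 1990

Subtracting 6 weeks (= 42 days) from December 20, 1987:
Going back 20 days from December 20, 1987 reaches the end of the previous month; 42 − 20 = 22 left.
November 1987 has 30 days; 30 − 22 = 8 → November 8, 1987.
Adding 367 days from November 8, 1987:
November has 30 days, so 30 − 8 = 22 days remain after November 8, 1987; 367 − 22 = 345 left.
December 1987 has 31 days: 345 − 31 = 314 left.
January 1988 has 31 days: 314 − 31 = 283 left.
February 1988 has 29 days (1988 is a leap year): 283 − 29 = 254 left.
March 1988 has 31 days: 254 − 31 = 223 left.
April 1988 has 30 days: 223 − 30 = 193 left.
May 1988 has 31 days: 193 − 31 = 162 left.
June 1988 has 30 days: 162 − 30 = 132 left.
July 1988 has 31 days: 132 − 31 = 101 left.
August 1988 has 31 days: 101 − 31 = 70 left.
September 1988 has 30 days: 70 − 30 = 40 left.
October 1988 has 31 days: 40 − 31 = 9 left.
9 days into November 1988 → November 9, 1988.
Advancing 600 days from November 9, 1988:
November has 30 days, so 30 − 9 = 21 days remain after November 9, 1988; 600 − 21 = 579 left.
December 1988 has 31 days: 579 − 31 = 548 left.
January 1989 has 31 days: 548 − 31 = 517 left.
February 1989 has 28 days (1989 is not a leap year): 517 − 28 = 489 left.
March 1989 has 31 days: 489 − 31 = 458 left.
April 1989 has 30 days: 458 − 30 = 428 left.
May 1989 has 31 days: 428 − 31 = 397 left.
June 1989 has 30 days: 397 − 30 = 367 left.
July 1989 has 31 days: 367 − 31 = 336 left.
August 1989 has 31 days: 336 − 31 = 305 left.
September 1989 has 30 days: 305 − 30 = 275 left.
October 1989 has 31 days: 275 − 31 = 244 left.
November 1989 has 30 days: 244 − 30 = 214 left.
December 1989 has 31 days: 214 − 31 = 183 left.
January 1990 has 31 days: 183 − 31 = 152 left.
February 1990 has 28 days (1990 is not a leap year): 152 − 28 = 124 left.
March 1990 has 31 days: 124 − 31 = 93 left.
April 1990 has 30 days: 93 − 30 = 63 left.
May 1990 has 31 days: 63 − 31 = 32 left.
June 1990 has 30 days: 32 − 30 = 2 left.
2 days into July 1990 → July 2, 1990.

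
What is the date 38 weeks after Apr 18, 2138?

January 9, 2139

Adding 38 weeks = 266 days from April 18, 2138.
April has 30 days, so 30 − 18 = 12 days remain after April 18, 2138; 266 − 12 = 254 left.
May 2138 has 31 days: 254 − 31 = 223 left.
June 2138 has 30 days: 223 − 30 = 193 left.
July 2138 has 31 days: 193 − 31 = 162 left.
August 2138 has 31 days: 162 − 31 = 131 left.
September 2138 has 30 days: 131 − 30 = 101 left.
October 2138 has 31 days: 101 − 31 = 70 left.
November 2138 has 30 days: 70 − 30 = 40 left.
December 2138 has 31 days: 40 − 31 = 9 left.
9 days into January 2139 → January 9, 2139.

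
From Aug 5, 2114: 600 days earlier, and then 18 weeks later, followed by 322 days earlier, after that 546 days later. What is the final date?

November 28, 2113

Going back 600 days from August 5, 2114:
Going back 5 days from August 5, 2114 reaches the end of the previous month; 600 − 5 = 595 left.
July 2114 has 31 days: 595 − 31 = 564 left.
June 2114 has 30 days: 564 − 30 = 534 left.
May 2114 has 31 days: 534 − 31 = 503 left.
April 2114 has 30 days: 503 − 30 = 473 left.
March 2114 has 31 days: 473 − 31 = 442 left.
February 2114 has 28 days (2114 is not a leap year): 442 − 28 = 414 left.
January 2114 has 31 days: 414 − 31 = 383 left.
December 2113 has 31 days: 383 − 31 = 352 left.
November 2113 has 30 days: 352 − 30 = 322 left.
October 2113 has 31 days: 322 − 31 = 291 left.
September 2113 has 30 days: 291 − 30 = 261 left.
August 2113 has 31 days: 261 − 31 = 230 left.
July 2113 has 31 days: 230 − 31 = 199 left.
June 2113 has 30 days: 199 − 30 = 169 left.
May 2113 has 31 days: 169 − 31 = 138 left.
April 2113 has 30 days: 138 − 30 = 108 left.
March 2113 has 31 days: 108 − 31 = 77 left.
February 2113 has 28 days (2113 is not a leap year): 77 − 28 = 49 left.
January 2113 has 31 days: 49 − 31 = 18 left.
December 2112 has 31 days; 31 − 18 = 13 → December 13, 2112.
Counting forward 18 weeks (= 126 days) from December 13, 2112:
December has 31 days, so 31 − 13 = 18 days remain after December 13, 2112; 126 − 18 = 108 left.
January 2113 has 31 days: 108 − 31 = 77 left.
February 2113 has 28 days (2113 is not a leap year): 77 − 28 = 49 left.
March 2113 has 31 days: 49 − 31 = 18 left.
18 days into April 2113 → April 18, 2113.
Counting back 322 days from April 18, 2113:
Going back 18 days from April 18, 2113 reaches the end of the previous month; 322 − 18 = 304 left.
March 2113 has 31 days: 304 − 31 = 273 left.
February 2113 has 28 days (2113 is not a leap year): 273 − 28 = 245 left.
January 2113 has 31 days: 245 − 31 = 214 left.
December 2112 has 31 days: 214 − 31 = 183 left.
November 2112 has 30 days: 183 − 30 = 153 left.
October 2112 has 31 days: 153 − 31 = 122 left.
September 2112 has 30 days: 122 − 30 = 92 left.
August 2112 has 31 days: 92 − 31 = 61 left.
July 2112 has 31 days: 61 − 31 = 30 left.
June 2112 has 30 days: 30 − 30 = 0 left.
May 2112 has 31 days; 31 − 0 = 31 → May 31, 2112.
Counting forward 546 days from May 31, 2112:
May has 31 days, so 31 − 31 = 0 days remain after May 31, 2112; 546 − 0 = 546 left.
June 2112 has 30 days: 546 − 30 = 516 left.
July 2112 has 31 days: 516 − 31 = 485 left.
August 2112 has 31 days: 485 − 31 = 454 left.
September 2112 has 30 days: 454 − 30 = 424 left.
October 2112 has 31 days: 424 − 31 = 393 left.
November 2112 has 30 days: 393 − 30 = 363 left.
December 2112 has 31 days: 363 − 31 = 332 left.
January 2113 has 31 days: 332 − 31 = 301 left.
February 2113 has 28 days (2113 is not a leap year): 301 − 28 = 273 left.
March 2113 has 31 days: 273 − 31 = 242 left.
April 2113 has 30 days: 242 − 30 = 212 left.
May 2113 has 31 days: 212 − 31 = 181 left.
June 2113 has 30 days: 181 − 30 = 151 left.
July 2113 has 31 days: 151 − 31 = 120 left.
August 2113 has 31 days: 120 − 31 = 89 left.
September 2113 has 30 days: 89 − 30 = 59 left.
October 2113 has 31 days: 59 − 31 = 28 left.
28 days into November 2113 → November 28, 2113.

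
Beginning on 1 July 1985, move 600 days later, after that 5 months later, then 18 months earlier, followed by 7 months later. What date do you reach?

Counting forward 600 days from July 1, 1985:
July has 31 days, so 31 − 1 = 30 days remain after July 1, 1985; 600 − 30 = 570 left.
August 1985 has 31 days: 570 − 31 = 539 left.
September 1985 has 30 days: 539 − 30 = 509 left.
October 1985 has 31 days: 509 − 31 = 478 left.
November 1985 has 30 days: 478 − 30 = 448 left.
December 1985 has 31 days: 448 − 31 = 417 left.
January 1986 has 31 days: 417 − 31 = 386 left.
February 1986 has 28 days (1986 is not a leap year): 386 − 28 = 358 left.
March 1986 has 31 days: 358 − 31 = 327 left.
April 1986 has 30 days: 327 − 30 = 297 left.
May 1986 has 31 days: 297 − 31 = 266 left.
June 1986 has 30 days: 266 − 30 = 236 left.
July 1986 has 31 days: 236 − 31 = 205 left.
August 1986 has 31 days: 205 − 31 = 174 left.
September 1986 has 30 days: 174 − 30 = 144 left.
October 1986 has 31 days: 144 − 31 = 113 left.
November 1986 has 30 days: 113 − 30 = 83 left.
December 1986 has 31 days: 83 − 31 = 52 left.
January 1987 has 31 days: 52 − 31 = 21 left.
21 days into February 1987 → February 21, 1987.
Advancing 5 months from February 21, 1987:
month 2 + 5 = 7 → July 1987.
Day 21 is valid in July, giving July 21, 1987.
Subtracting 18 months from July 21, 1987:
month 7 − 18 = -11, which is month 1 of year 1986 → January 1986.
Day 21 is valid in January, giving January 21, 1986.
Counting forward 7 months from January 21, 1986:
month 1 + 7 = 8 → August 1986.
Day 21 is valid in August, giving August 21, 1986.

August 21, 1986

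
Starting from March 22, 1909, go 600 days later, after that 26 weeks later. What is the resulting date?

Advancing 600 days from March 22, 1909:
March has 31 days, so 31 − 22 = 9 days remain after March 22, 1909; 600 − 9 = 591 left.
April 1909 has 30 days: 591 − 30 = 561 left.
May 1909 has 31 days: 561 − 31 = 530 left.
June 1909 has 30 days: 530 − 30 = 500 left.
July 1909 has 31 days: 500 − 31 = 469 left.
August 1909 has 31 days: 469 − 31 = 438 left.
September 1909 has 30 days: 438 − 30 = 408 left.
October 1909 has 31 days: 408 − 31 = 377 left.
November 1909 has 30 days: 377 − 30 = 347 left.
December 1909 has 31 days: 347 − 31 = 316 left.
January 1910 has 31 days: 316 − 31 = 285 left.
February 1910 has 28 days (1910 is not a leap year): 285 − 28 = 257 left.
March 1910 has 31 days: 257 − 31 = 226 left.
April 1910 has 30 days: 226 − 30 = 196 left.
May 1910 has 31 days: 196 − 31 = 165 left.
June 1910 has 30 days: 165 − 30 = 135 left.
July 1910 has 31 days: 135 − 31 = 104 left.
August 1910 has 31 days: 104 − 31 = 73 left.
September 1910 has 30 days: 73 − 30 = 43 left.
October 1910 has 31 days: 43 − 31 = 12 left.
12 days into November 1910 → November 12, 1910.
Advancing 26 weeks (= 182 days) from November 12, 1910:
November has 30 days, so 30 − 12 = 18 days remain after November 12, 1910; 182 − 18 = 164 left.
December 1910 has 31 days: 164 − 31 = 133 left.
January 1911 has 31 days: 133 − 31 = 102 left.
February 1911 has 28 days (1911 is not a leap year): 102 − 28 = 74 left.
March 1911 has 31 days: 74 − 31 = 43 left.
April 1911 has 30 days: 43 − 30 = 13 left.
13 days into May 1911 → May 13, 1911.

May 13, 1911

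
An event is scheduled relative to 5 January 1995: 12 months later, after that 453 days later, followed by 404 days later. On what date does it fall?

Adding 12 months from January 5, 1995:
month 1 + 12 = 13, which is month 1 of year 1996 → January 1996.
Day 5 is valid in January, giving January 5, 1996.
Counting forward 453 days from January 5, 1996:
January has 31 days, so 31 − 5 = 26 days remain after January 5, 1996; 453 − 26 = 427 left.
February 1996 has 29 days (1996 is a leap year): 427 − 29 = 398 left.
March 1996 has 31 days: 398 − 31 = 367 left.
April 1996 has 30 days: 367 − 30 = 337 left.
May 1996 has 31 days: 337 − 31 = 306 left.
June 1996 has 30 days: 306 − 30 = 276 left.
July 1996 has 31 days: 276 − 31 = 245 left.
August 1996 has 31 days: 245 − 31 = 214 left.
September 1996 has 30 days: 214 − 30 = 184 left.
October 1996 has 31 days: 184 − 31 = 153 left.
November 1996 has 30 days: 153 − 30 = 123 left.
December 1996 has 31 days: 123 − 31 = 92 left.
January 1997 has 31 days: 92 − 31 = 61 left.
February 1997 has 28 days (1997 is not a leap year): 61 − 28 = 33 left.
March 1997 has 31 days: 33 − 31 = 2 left.
2 days into April 1997 → April 2, 1997.
Advancing 404 days from April 2, 1997:
April has 30 days, so 30 − 2 = 28 days remain after April 2, 1997; 404 − 28 = 376 left.
May 1997 has 31 days: 376 − 31 = 345 left.
June 1997 has 30 days: 345 − 30 = 315 left.
July 1997 has 31 days: 315 − 31 = 284 left.
August 1997 has 31 days: 284 − 31 = 253 left.
September 1997 has 30 days: 253 − 30 = 223 left.
October 1997 has 31 days: 223 − 31 = 192 left.
November 1997 has 30 days: 192 − 30 = 162 left.
December 1997 has 31 days: 162 − 31 = 131 left.
January 1998 has 31 days: 131 − 31 = 100 left.
February 1998 has 28 days (1998 is not a leap year): 100 − 28 = 72 left.
March 1998 has 31 days: 72 − 31 = 41 left.
April 1998 has 30 days: 41 − 30 = 11 left.
11 days into May 1998 → May 11, 1998.

May 11, 1998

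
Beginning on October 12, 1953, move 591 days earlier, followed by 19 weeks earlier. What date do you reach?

October 19, 1951

Subtracting 591 days from October 12, 1953:
Going back 12 days from October 12, 1953 reaches the end of the previous month; 591 − 12 = 579 left.
September 1953 has 30 days: 579 − 30 = 549 left.
August 1953 has 31 days: 549 − 31 = 518 left.
July 1953 has 31 days: 518 − 31 = 487 left.
June 1953 has 30 days: 487 − 30 = 457 left.
May 1953 has 31 days: 457 − 31 = 426 left.
April 1953 has 30 days: 426 − 30 = 396 left.
March 1953 has 31 days: 396 − 31 = 365 left.
February 1953 has 28 days (1953 is not a leap year): 365 − 28 = 337 left.
January 1953 has 31 days: 337 − 31 = 306 left.
December 1952 has 31 days: 306 − 31 = 275 left.
November 1952 has 30 days: 275 − 30 = 245 left.
October 1952 has 31 days: 245 − 31 = 214 left.
September 1952 has 30 days: 214 − 30 = 184 left.
August 1952 has 31 days: 184 − 31 = 153 left.
July 1952 has 31 days: 153 − 31 = 122 left.
June 1952 has 30 days: 122 − 30 = 92 left.
May 1952 has 31 days: 92 − 31 = 61 left.
April 1952 has 30 days: 61 − 30 = 31 left.
March 1952 has 31 days: 31 − 31 = 0 left.
February 1952 has 29 days; 29 − 0 = 29 → February 29, 1952.
Counting back 19 weeks (= 133 days) from February 29, 1952:
Going back 29 days from February 29, 1952 reaches the end of the previous month; 133 − 29 = 104 left.
January 1952 has 31 days: 104 − 31 = 73 left.
December 1951 has 31 days: 73 − 31 = 42 left.
November 1951 has 30 days: 42 − 30 = 12 left.
October 1951 has 31 days; 31 − 12 = 19 → October 19, 1951.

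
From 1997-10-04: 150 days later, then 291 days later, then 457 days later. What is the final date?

Adding 150 days from October 4, 1997:
October has 31 days, so 31 − 4 = 27 days remain after October 4, 1997; 150 − 27 = 123 left.
November 1997 has 30 days: 123 − 30 = 93 left.
December 1997 has 31 days: 93 − 31 = 62 left.
January 1998 has 31 days: 62 − 31 = 31 left.
February 1998 has 28 days (1998 is not a leap year): 31 − 28 = 3 left.
3 days into March 1998 → March 3, 1998.
Adding 291 days from March 3, 1998:
March has 31 days, so 31 − 3 = 28 days remain after March 3, 1998; 291 − 28 = 263 left.
April 1998 has 30 days: 263 − 30 = 233 left.
May 1998 has 31 days: 233 − 31 = 202 left.
June 1998 has 30 days: 202 − 30 = 172 left.
July 1998 has 31 days: 172 − 31 = 141 left.
August 1998 has 31 days: 141 − 31 = 110 left.
September 1998 has 30 days: 110 − 30 = 80 left.
October 1998 has 31 days: 80 − 31 = 49 left.
November 1998 has 30 days: 49 − 30 = 19 left.
19 days into December 1998 → December 19, 1998.
Counting forward 457 days from December 19, 1998:
December has 31 days, so 31 − 19 = 12 days remain after December 19, 1998; 457 − 12 = 445 left.
January 1999 has 31 days: 445 − 31 = 414 left.
February 1999 has 28 days (1999 is not a leap year): 414 − 28 = 386 left.
March 1999 has 31 days: 386 − 31 = 355 left.
April 1999 has 30 days: 355 − 30 = 325 left.
May 1999 has 31 days: 325 − 31 = 294 left.
June 1999 has 30 days: 294 − 30 = 264 left.
July 1999 has 31 days: 264 − 31 = 233 left.
August 1999 has 31 days: 233 − 31 = 202 left.
September 1999 has 30 days: 202 − 30 = 172 left.
October 1999 has 31 days: 172 − 31 = 141 left.
November 1999 has 30 days: 141 − 30 = 111 left.
December 1999 has 31 days: 111 − 31 = 80 left.
January 2000 has 31 days: 80 − 31 = 49 left.
February 2000 has 29 days (2000 is a leap year (divisible by 400)): 49 − 29 = 20 left.
20 days into March 2000 → March 20, 2000.

March 20, 2000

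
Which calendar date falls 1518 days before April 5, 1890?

Subtracting 1518 days from April 5, 1890.
Going back 5 days from April 5, 1890 reaches the end of the previous month; 1518 − 5 = 1513 left.
March 1890 has 31 days: 1513 − 31 = 1482 left.
February 1890 has 28 days (1890 is not a leap year): 1482 − 28 = 1454 left.
January 1890 has 31 days: 1454 − 31 = 1423 left.
December 1889 has 31 days: 1423 − 31 = 1392 left.
November 1889 has 30 days: 1392 − 30 = 1362 left.
October 1889 has 31 days: 1362 − 31 = 1331 left.
September 1889 has 30 days: 1331 − 30 = 1301 left.
August 1889 has 31 days: 1301 − 31 = 1270 left.
July 1889 has 31 days: 1270 − 31 = 1239 left.
June 1889 has 30 days: 1239 − 30 = 1209 left.
May 1889 has 31 days: 1209 − 31 = 1178 left.
April 1889 has 30 days: 1178 − 30 = 1148 left.
March 1889 has 31 days: 1148 − 31 = 1117 left.
February 1889 has 28 days (1889 is not a leap year): 1117 − 28 = 1089 left.
January 1889 has 31 days: 1089 − 31 = 1058 left.
December 1888 has 31 days: 1058 − 31 = 1027 left.
November 1888 has 30 days: 1027 − 30 = 997 left.
October 1888 has 31 days: 997 − 31 = 966 left.
September 1888 has 30 days: 966 − 30 = 936 left.
August 1888 has 31 days: 936 − 31 = 905 left.
July 1888 has 31 days: 905 − 31 = 874 left.
June 1888 has 30 days: 874 − 30 = 844 left.
May 1888 has 31 days: 844 − 31 = 813 left.
April 1888 has 30 days: 813 − 30 = 783 left.
March 1888 has 31 days: 783 − 31 = 752 left.
February 1888 has 29 days (1888 is a leap year): 752 − 29 = 723 left.
January 1888 has 31 days: 723 − 31 = 692 left.
December 1887 has 31 days: 692 − 31 = 661 left.
November 1887 has 30 days: 661 − 30 = 631 left.
October 1887 has 31 days: 631 − 31 = 600 left.
September 1887 has 30 days: 600 − 30 = 570 left.
August 1887 has 31 days: 570 − 31 = 539 left.
July 1887 has 31 days: 539 − 31 = 508 left.
June 1887 has 30 days: 508 − 30 = 478 left.
May 1887 has 31 days: 478 − 31 = 447 left.
April 1887 has 30 days: 447 − 30 = 417 left.
March 1887 has 31 days: 417 − 31 = 386 left.
February 1887 has 28 days (1887 is not a leap year): 386 − 28 = 358 left.
January 1887 has 31 days: 358 − 31 = 327 left.
December 1886 has 31 days: 327 − 31 = 296 left.
November 1886 has 30 days: 296 − 30 = 266 left.
October 1886 has 31 days: 266 − 31 = 235 left.
September 1886 has 30 days: 235 − 30 = 205 left.
August 1886 has 31 days: 205 − 31 = 174 left.
July 1886 has 31 days: 174 − 31 = 143 left.
June 1886 has 30 days: 143 − 30 = 113 left.
May 1886 has 31 days: 113 − 31 = 82 left.
April 1886 has 30 days: 82 − 30 = 52 left.
March 1886 has 31 days: 52 − 31 = 21 left.
February 1886 has 28 days; 28 − 21 = 7 → February 7, 1886.

February 7, 1886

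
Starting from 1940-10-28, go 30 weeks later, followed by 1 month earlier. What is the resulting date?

Counting forward 30 weeks (= 210 days) from October 28, 1940:
October has 31 days, so 31 − 28 = 3 days remain after October 28, 1940; 210 − 3 = 207 left.
November 1940 has 30 days: 207 − 30 = 177 left.
December 1940 has 31 days: 177 − 31 = 146 left.
January 1941 has 31 days: 146 − 31 = 115 left.
February 1941 has 28 days (1941 is not a leap year): 115 − 28 = 87 left.
March 1941 has 31 days: 87 − 31 = 56 left.
April 1941 has 30 days: 56 − 30 = 26 left.
26 days into May 1941 → May 26, 1941.
Subtracting 1 month from May 26, 1941:
month 5 − 1 = 4 → April 1941.
Day 26 is valid in April, giving April 26, 1941.

April 26, 1941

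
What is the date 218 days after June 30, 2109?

Adding 218 days from June 30, 2109.
June has 30 days, so 30 − 30 = 0 days remain after June 30, 2109; 218 − 0 = 218 left.
July 2109 has 31 days: 218 − 31 = 187 left.
August 2109 has 31 days: 187 − 31 = 156 left.
September 2109 has 30 days: 156 − 30 = 126 left.
October 2109 has 31 days: 126 − 31 = 95 left.
November 2109 has 30 days: 95 − 30 = 65 left.
December 2109 has 31 days: 65 − 31 = 34 left.
January 2110 has 31 days: 34 − 31 = 3 left.
3 days into February 2110 → February 3, 2110.

February 3, 2110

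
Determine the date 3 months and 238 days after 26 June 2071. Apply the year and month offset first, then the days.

May 21, 2072

Adding 3 months and 238 days from June 26, 2071: first the month/year part, then the days.
month 6 + 3 = 9 → September 2071.
Day 26 is valid in September, giving September 26, 2071.
Now add 238 days from September 26, 2071.
September has 30 days, so 30 − 26 = 4 days remain after September 26, 2071; 238 − 4 = 234 left.
October 2071 has 31 days: 234 − 31 = 203 left.
November 2071 has 30 days: 203 − 30 = 173 left.
December 2071 has 31 days: 173 − 31 = 142 left.
January 2072 has 31 days: 142 − 31 = 111 left.
February 2072 has 29 days (2072 is a leap year): 111 − 29 = 82 left.
March 2072 has 31 days: 82 − 31 = 51 left.
April 2072 has 30 days: 51 − 30 = 21 left.
21 days into May 2072 → May 21, 2072.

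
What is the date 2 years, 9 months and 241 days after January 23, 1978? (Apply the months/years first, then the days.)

June 21, 1981

Advancing 2 years, 9 months and 241 days from January 23, 1978: first the month/year part, then the days.
+2 years → 1980; month 1 + 9 = 10 → October 1980.
Day 23 is valid in October, giving October 23, 1980.
Now add 241 days from October 23, 1980.
October has 31 days, so 31 − 23 = 8 days remain after October 23, 1980; 241 − 8 = 233 left.
November 1980 has 30 days: 233 − 30 = 203 left.
December 1980 has 31 days: 203 − 31 = 172 left.
January 1981 has 31 days: 172 − 31 = 141 left.
February 1981 has 28 days (1981 is not a leap year): 141 − 28 = 113 left.
March 1981 has 31 days: 113 − 31 = 82 left.
April 1981 has 30 days: 82 − 30 = 52 left.
May 1981 has 31 days: 52 − 31 = 21 left.
21 days into June 1981 → June 21, 1981.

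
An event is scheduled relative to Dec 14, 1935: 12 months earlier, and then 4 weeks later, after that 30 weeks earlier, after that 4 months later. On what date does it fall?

October 15, 1934

Going back 12 months from December 14, 1935:
month 12 − 12 = 0, which is month 12 of year 1934 → December 1934.
Day 14 is valid in December, giving December 14, 1934.
Advancing 4 weeks (= 28 days) from December 14, 1934:
December has 31 days, so 31 − 14 = 17 days remain after December 14, 1934; 28 − 17 = 11 left.
11 days into January 1935 → January 11, 1935.
Subtracting 30 weeks (= 210 days) from January 11, 1935:
Going back 11 days from January 11, 1935 reaches the end of the previous month; 210 − 11 = 199 left.
December 1934 has 31 days: 199 − 31 = 168 left.
November 1934 has 30 days: 168 − 30 = 138 left.
October 1934 has 31 days: 138 − 31 = 107 left.
September 1934 has 30 days: 107 − 30 = 77 left.
August 1934 has 31 days: 77 − 31 = 46 left.
July 1934 has 31 days: 46 − 31 = 15 left.
June 1934 has 30 days; 30 − 15 = 15 → June 15, 1934.
Advancing 4 months from June 15, 1934:
month 6 + 4 = 10 → October 1934.
Day 15 is valid in October, giving October 15, 1934.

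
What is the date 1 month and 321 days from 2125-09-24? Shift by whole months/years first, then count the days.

Counting forward 1 month and 321 days from September 24, 2125: first the month/year part, then the days.
month 9 + 1 = 10 → October 2125.
Day 24 is valid in October, giving October 24, 2125.
Now add 321 days from October 24, 2125.
October has 31 days, so 31 − 24 = 7 days remain after October 24, 2125; 321 − 7 = 314 left.
November 2125 has 30 days: 314 − 30 = 284 left.
December 2125 has 31 days: 284 − 31 = 253 left.
January 2126 has 31 days: 253 − 31 = 222 left.
February 2126 has 28 days (2126 is not a leap year): 222 − 28 = 194 left.
March 2126 has 31 days: 194 − 31 = 163 left.
April 2126 has 30 days: 163 − 30 = 133 left.
May 2126 has 31 days: 133 − 31 = 102 left.
June 2126 has 30 days: 102 − 30 = 72 left.
July 2126 has 31 days: 72 − 31 = 41 left.
August 2126 has 31 days: 41 − 31 = 10 left.
10 days into September 2126 → September 10, 2126.

September 10, 2126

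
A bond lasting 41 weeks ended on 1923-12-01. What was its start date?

Going back 41 weeks = 287 days from December 1, 1923.
Going back 1 day from December 1, 1923 reaches the end of the previous month; 287 − 1 = 286 left.
November 1923 has 30 days: 286 − 30 = 256 left.
October 1923 has 31 days: 256 − 31 = 225 left.
September 1923 has 30 days: 225 − 30 = 195 left.
August 1923 has 31 days: 195 − 31 = 164 left.
July 1923 has 31 days: 164 − 31 = 133 left.
June 1923 has 30 days: 133 − 30 = 103 left.
May 1923 has 31 days: 103 − 31 = 72 left.
April 1923 has 30 days: 72 − 30 = 42 left.
March 1923 has 31 days: 42 − 31 = 11 left.
February 1923 has 28 days; 28 − 11 = 17 → February 17, 1923.

February 17, 1923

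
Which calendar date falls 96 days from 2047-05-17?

Counting forward 96 days from May 17, 2047.
May has 31 days, so 31 − 17 = 14 days remain after May 17, 2047; 96 − 14 = 82 left.
June 2047 has 30 days: 82 − 30 = 52 left.
July 2047 has 31 days: 52 − 31 = 21 left.
21 days into August 2047 → August 21, 2047.

August 21, 2047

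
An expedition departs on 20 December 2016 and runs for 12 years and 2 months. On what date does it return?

Adding 12 years and 2 months from December 20, 2016.
+12 years → 2028; month 12 + 2 = 14, which is month 2 of year 2029 → February 2029.
Day 20 is valid in February, giving February 20, 2029.

February 20, 2029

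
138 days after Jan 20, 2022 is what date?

Adding 138 days from January 20, 2022.
January has 31 days, so 31 − 20 = 11 days remain after January 20, 2022; 138 − 11 = 127 left.
February 2022 has 28 days (2022 is not a leap year): 127 − 28 = 99 left.
March 2022 has 31 days: 99 − 31 = 68 left.
April 2022 has 30 days: 68 − 30 = 38 left.
May 2022 has 31 days: 38 − 31 = 7 left.
7 days into June 2022 → June 7, 2022.

June 7, 2022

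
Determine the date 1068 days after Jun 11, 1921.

May 14, 1924

Advancing 1068 days from June 11, 1921.
June has 30 days, so 30 − 11 = 19 days remain after June 11, 1921; 1068 − 19 = 1049 left.
July 1921 has 31 days: 1049 − 31 = 1018 left.
August 1921 has 31 days: 1018 − 31 = 987 left.
September 1921 has 30 days: 987 − 30 = 957 left.
October 1921 has 31 days: 957 − 31 = 926 left.
November 1921 has 30 days: 926 − 30 = 896 left.
December 1921 has 31 days: 896 − 31 = 865 left.
January 1922 has 31 days: 865 − 31 = 834 left.
February 1922 has 28 days (1922 is not a leap year): 834 − 28 = 806 left.
March 1922 has 31 days: 806 − 31 = 775 left.
April 1922 has 30 days: 775 − 30 = 745 left.
May 1922 has 31 days: 745 − 31 = 714 left.
June 1922 has 30 days: 714 − 30 = 684 left.
July 1922 has 31 days: 684 − 31 = 653 left.
August 1922 has 31 days: 653 − 31 = 622 left.
September 1922 has 30 days: 622 − 30 = 592 left.
October 1922 has 31 days: 592 − 31 = 561 left.
November 1922 has 30 days: 561 − 30 = 531 left.
December 1922 has 31 days: 531 − 31 = 500 left.
January 1923 has 31 days: 500 − 31 = 469 left.
February 1923 has 28 days (1923 is not a leap year): 469 − 28 = 441 left.
March 1923 has 31 days: 441 − 31 = 410 left.
April 1923 has 30 days: 410 − 30 = 380 left.
May 1923 has 31 days: 380 − 31 = 349 left.
June 1923 has 30 days: 349 − 30 = 319 left.
July 1923 has 31 days: 319 − 31 = 288 left.
August 1923 has 31 days: 288 − 31 = 257 left.
September 1923 has 30 days: 257 − 30 = 227 left.
October 1923 has 31 days: 227 − 31 = 196 left.
November 1923 has 30 days: 196 − 30 = 166 left.
December 1923 has 31 days: 166 − 31 = 135 left.
January 1924 has 31 days: 135 − 31 = 104 left.
February 1924 has 29 days (1924 is a leap year): 104 − 29 = 75 left.
March 1924 has 31 days: 75 − 31 = 44 left.
April 1924 has 30 days: 44 − 30 = 14 left.
14 days into May 1924 → May 14, 1924.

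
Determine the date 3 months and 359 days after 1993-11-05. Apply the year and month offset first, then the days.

January 30, 1995

Advancing 3 months and 359 days from November 5, 1993: first the month/year part, then the days.
month 11 + 3 = 14, which is month 2 of year 1994 → February 1994.
Day 5 is valid in February, giving February 5, 1994.
Now add 359 days from February 5, 1994.
February has 28 days, so 28 − 5 = 23 days remain after February 5, 1994; 359 − 23 = 336 left.
March 1994 has 31 days: 336 − 31 = 305 left.
April 1994 has 30 days: 305 − 30 = 275 left.
May 1994 has 31 days: 275 − 31 = 244 left.
June 1994 has 30 days: 244 − 30 = 214 left.
July 1994 has 31 days: 214 − 31 = 183 left.
August 1994 has 31 days: 183 − 31 = 152 left.
September 1994 has 30 days: 152 − 30 = 122 left.
October 1994 has 31 days: 122 − 31 = 91 left.
November 1994 has 30 days: 91 − 30 = 61 left.
December 1994 has 31 days: 61 − 31 = 30 left.
30 days into January 1995 → January 30, 1995.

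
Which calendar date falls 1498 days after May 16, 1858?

June 22, 1862

Advancing 1498 days from May 16, 1858.
May has 31 days, so 31 − 16 = 15 days remain after May 16, 1858; 1498 − 15 = 1483 left.
June 1858 has 30 days: 1483 − 30 = 1453 left.
July 1858 has 31 days: 1453 − 31 = 1422 left.
August 1858 has 31 days: 1422 − 31 = 1391 left.
September 1858 has 30 days: 1391 − 30 = 1361 left.
October 1858 has 31 days: 1361 − 31 = 1330 left.
November 1858 has 30 days: 1330 − 30 = 1300 left.
December 1858 has 31 days: 1300 − 31 = 1269 left.
January 1859 has 31 days: 1269 − 31 = 1238 left.
February 1859 has 28 days (1859 is not a leap year): 1238 − 28 = 1210 left.
March 1859 has 31 days: 1210 − 31 = 1179 left.
April 1859 has 30 days: 1179 − 30 = 1149 left.
May 1859 has 31 days: 1149 − 31 = 1118 left.
June 1859 has 30 days: 1118 − 30 = 1088 left.
July 1859 has 31 days: 1088 − 31 = 1057 left.
August 1859 has 31 days: 1057 − 31 = 1026 left.
September 1859 has 30 days: 1026 − 30 = 996 left.
October 1859 has 31 days: 996 − 31 = 965 left.
November 1859 has 30 days: 965 − 30 = 935 left.
December 1859 has 31 days: 935 − 31 = 904 left.
January 1860 has 31 days: 904 − 31 = 873 left.
February 1860 has 29 days (1860 is a leap year): 873 − 29 = 844 left.
March 1860 has 31 days: 844 − 31 = 813 left.
April 1860 has 30 days: 813 − 30 = 783 left.
May 1860 has 31 days: 783 − 31 = 752 left.
June 1860 has 30 days: 752 − 30 = 722 left.
July 1860 has 31 days: 722 − 31 = 691 left.
August 1860 has 31 days: 691 − 31 = 660 left.
September 1860 has 30 days: 660 − 30 = 630 left.
October 1860 has 31 days: 630 − 31 = 599 left.
November 1860 has 30 days: 599 − 30 = 569 left.
December 1860 has 31 days: 569 − 31 = 538 left.
January 1861 has 31 days: 538 − 31 = 507 left.
February 1861 has 28 days (1861 is not a leap year): 507 − 28 = 479 left.
March 1861 has 31 days: 479 − 31 = 448 left.
April 1861 has 30 days: 448 − 30 = 418 left.
May 1861 has 31 days: 418 − 31 = 387 left.
June 1861 has 30 days: 387 − 30 = 357 left.
July 1861 has 31 days: 357 − 31 = 326 left.
August 1861 has 31 days: 326 − 31 = 295 left.
September 1861 has 30 days: 295 − 30 = 265 left.
October 1861 has 31 days: 265 − 31 = 234 left.
November 1861 has 30 days: 234 − 30 = 204 left.
December 1861 has 31 days: 204 − 31 = 173 left.
January 1862 has 31 days: 173 − 31 = 142 left.
February 1862 has 28 days (1862 is not a leap year): 142 − 28 = 114 left.
March 1862 has 31 days: 114 − 31 = 83 left.
April 1862 has 30 days: 83 − 30 = 53 left.
May 1862 has 31 days: 53 − 31 = 22 left.
22 days into June 1862 → June 22, 1862.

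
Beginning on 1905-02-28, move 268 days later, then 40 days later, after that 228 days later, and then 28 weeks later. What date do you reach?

March 2, 1907

Adding 268 days from February 28, 1905:
February has 28 days, so 28 − 28 = 0 days remain after February 28, 1905; 268 − 0 = 268 left.
March 1905 has 31 days: 268 − 31 = 237 left.
April 1905 has 30 days: 237 − 30 = 207 left.
May 1905 has 31 days: 207 − 31 = 176 left.
June 1905 has 30 days: 176 − 30 = 146 left.
July 1905 has 31 days: 146 − 31 = 115 left.
August 1905 has 31 days: 115 − 31 = 84 left.
September 1905 has 30 days: 84 − 30 = 54 left.
October 1905 has 31 days: 54 − 31 = 23 left.
23 days into November 1905 → November 23, 1905.
Adding 40 days from November 23, 1905:
November has 30 days, so 30 − 23 = 7 days remain after November 23, 1905; 40 − 7 = 33 left.
December 1905 has 31 days: 33 − 31 = 2 left.
2 days into January 1906 → January 2, 1906.
Adding 228 days from January 2, 1906:
January has 31 days, so 31 − 2 = 29 days remain after January 2, 1906; 228 − 29 = 199 left.
February 1906 has 28 days (1906 is not a leap year): 199 − 28 = 171 left.
March 1906 has 31 days: 171 − 31 = 140 left.
April 1906 has 30 days: 140 − 30 = 110 left.
May 1906 has 31 days: 110 − 31 = 79 left.
June 1906 has 30 days: 79 − 30 = 49 left.
July 1906 has 31 days: 49 − 31 = 18 left.
18 days into August 1906 → August 18, 1906.
Counting forward 28 weeks (= 196 days) from August 18, 1906:
August has 31 days, so 31 − 18 = 13 days remain after August 18, 1906; 196 − 13 = 183 left.
September 1906 has 30 days: 183 − 30 = 153 left.
October 1906 has 31 days: 153 − 31 = 122 left.
November 1906 has 30 days: 122 − 30 = 92 left.
December 1906 has 31 days: 92 − 31 = 61 left.
January 1907 has 31 days: 61 − 31 = 30 left.
February 1907 has 28 days (1907 is not a leap year): 30 − 28 = 2 left.
2 days into March 1907 → March 2, 1907.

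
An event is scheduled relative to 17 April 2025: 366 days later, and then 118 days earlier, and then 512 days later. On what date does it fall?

May 17, 2027

Adding 366 days from April 17, 2025:
April has 30 days, so 30 − 17 = 13 days remain after April 17, 2025; 366 − 13 = 353 left.
May 2025 has 31 days: 353 − 31 = 322 left.
June 2025 has 30 days: 322 − 30 = 292 left.
July 2025 has 31 days: 292 − 31 = 261 left.
August 2025 has 31 days: 261 − 31 = 230 left.
September 2025 has 30 days: 230 − 30 = 200 left.
October 2025 has 31 days: 200 − 31 = 169 left.
November 2025 has 30 days: 169 − 30 = 139 left.
December 2025 has 31 days: 139 − 31 = 108 left.
January 2026 has 31 days: 108 − 31 = 77 left.
February 2026 has 28 days (2026 is not a leap year): 77 − 28 = 49 left.
March 2026 has 31 days: 49 − 31 = 18 left.
18 days into April 2026 → April 18, 2026.
Going back 118 days from April 18, 2026:
Going back 18 days from April 18, 2026 reaches the end of the previous month; 118 − 18 = 100 left.
March 2026 has 31 days: 100 − 31 = 69 left.
February 2026 has 28 days (2026 is not a leap year): 69 − 28 = 41 left.
January 2026 has 31 days: 41 − 31 = 10 left.
December 2025 has 31 days; 31 − 10 = 21 → December 21, 2025.
Counting forward 512 days from December 21, 2025:
December has 31 days, so 31 − 21 = 10 days remain after December 21, 2025; 512 − 10 = 502 left.
January 2026 has 31 days: 502 − 31 = 471 left.
February 2026 has 28 days (2026 is not a leap year): 471 − 28 = 443 left.
March 2026 has 31 days: 443 − 31 = 412 left.
April 2026 has 30 days: 412 − 30 = 382 left.
May 2026 has 31 days: 382 − 31 = 351 left.
June 2026 has 30 days: 351 − 30 = 321 left.
July 2026 has 31 days: 321 − 31 = 290 left.
August 2026 has 31 days: 290 − 31 = 259 left.
September 2026 has 30 days: 259 − 30 = 229 left.
October 2026 has 31 days: 229 − 31 = 198 left.
November 2026 has 30 days: 198 − 30 = 168 left.
December 2026 has 31 days: 168 − 31 = 137 left.
January 2027 has 31 days: 137 − 31 = 106 left.
February 2027 has 28 days (2027 is not a leap year): 106 − 28 = 78 left.
March 2027 has 31 days: 78 − 31 = 47 left.
April 2027 has 30 days: 47 − 30 = 17 left.
17 days into May 2027 → May 17, 2027.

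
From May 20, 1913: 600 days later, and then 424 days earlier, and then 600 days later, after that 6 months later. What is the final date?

January 5, 1916

Adding 600 days from May 20, 1913:
May has 31 days, so 31 − 20 = 11 days remain after May 20, 1913; 600 − 11 = 589 left.
June 1913 has 30 days: 589 − 30 = 559 left.
July 1913 has 31 days: 559 − 31 = 528 left.
August 1913 has 31 days: 528 − 31 = 497 left.
September 1913 has 30 days: 497 − 30 = 467 left.
October 1913 has 31 days: 467 − 31 = 436 left.
November 1913 has 30 days: 436 − 30 = 406 left.
December 1913 has 31 days: 406 − 31 = 375 left.
January 1914 has 31 days: 375 − 31 = 344 left.
February 1914 has 28 days (1914 is not a leap year): 344 − 28 = 316 left.
March 1914 has 31 days: 316 − 31 = 285 left.
April 1914 has 30 days: 285 − 30 = 255 left.
May 1914 has 31 days: 255 − 31 = 224 left.
June 1914 has 30 days: 224 − 30 = 194 left.
July 1914 has 31 days: 194 − 31 = 163 left.
August 1914 has 31 days: 163 − 31 = 132 left.
September 1914 has 30 days: 132 − 30 = 102 left.
October 1914 has 31 days: 102 − 31 = 71 left.
November 1914 has 30 days: 71 − 30 = 41 left.
December 1914 has 31 days: 41 − 31 = 10 left.
10 days into January 1915 → January 10, 1915.
Counting back 424 days from January 10, 1915:
Going back 10 days from January 10, 1915 reaches the end of the previous month; 424 − 10 = 414 left.
December 1914 has 31 days: 414 − 31 = 383 left.
November 1914 has 30 days: 383 − 30 = 353 left.
October 1914 has 31 days: 353 − 31 = 322 left.
September 1914 has 30 days: 322 − 30 = 292 left.
August 1914 has 31 days: 292 − 31 = 261 left.
July 1914 has 31 days: 261 − 31 = 230 left.
June 1914 has 30 days: 230 − 30 = 200 left.
May 1914 has 31 days: 200 − 31 = 169 left.
April 1914 has 30 days: 169 − 30 = 139 left.
March 1914 has 31 days: 139 − 31 = 108 left.
February 1914 has 28 days (1914 is not a leap year): 108 − 28 = 80 left.
January 1914 has 31 days: 80 − 31 = 49 left.
December 1913 has 31 days: 49 − 31 = 18 left.
November 1913 has 30 days; 30 − 18 = 12 → November 12, 1913.
Advancing 600 days from November 12, 1913:
November has 30 days, so 30 − 12 = 18 days remain after November 12, 1913; 600 − 18 = 582 left.
December 1913 has 31 days: 582 − 31 = 551 left.
January 1914 has 31 days: 551 − 31 = 520 left.
February 1914 has 28 days (1914 is not a leap year): 520 − 28 = 492 left.
March 1914 has 31 days: 492 − 31 = 461 left.
April 1914 has 30 days: 461 − 30 = 431 left.
May 1914 has 31 days: 431 − 31 = 400 left.
June 1914 has 30 days: 400 − 30 = 370 left.
July 1914 has 31 days: 370 − 31 = 339 left.
August 1914 has 31 days: 339 − 31 = 308 left.
September 1914 has 30 days: 308 − 30 = 278 left.
October 1914 has 31 days: 278 − 31 = 247 left.
November 1914 has 30 days: 247 − 30 = 217 left.
December 1914 has 31 days: 217 − 31 = 186 left.
January 1915 has 31 days: 186 − 31 = 155 left.
February 1915 has 28 days (1915 is not a leap year): 155 − 28 = 127 left.
March 1915 has 31 days: 127 − 31 = 96 left.
April 1915 has 30 days: 96 − 30 = 66 left.
May 1915 has 31 days: 66 − 31 = 35 left.
June 1915 has 30 days: 35 − 30 = 5 left.
5 days into July 1915 → July 5, 1915.
Counting forward 6 months from July 5, 1915:
month 7 + 6 = 13, which is month 1 of year 1916 → January 1916.
Day 5 is valid in January, giving January 5, 1916.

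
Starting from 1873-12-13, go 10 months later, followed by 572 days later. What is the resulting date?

Advancing 10 months from December 13, 1873:
month 12 + 10 = 22, which is month 10 of year 1874 → October 1874.
Day 13 is valid in October, giving October 13, 1874.
Counting forward 572 days from October 13, 1874:
October has 31 days, so 31 − 13 = 18 days remain after October 13, 1874; 572 − 18 = 554 left.
November 1874 has 30 days: 554 − 30 = 524 left.
December 1874 has 31 days: 524 − 31 = 493 left.
January 1875 has 31 days: 493 − 31 = 462 left.
February 1875 has 28 days (1875 is not a leap year): 462 − 28 = 434 left.
March 1875 has 31 days: 434 − 31 = 403 left.
April 1875 has 30 days: 403 − 30 = 373 left.
May 1875 has 31 days: 373 − 31 = 342 left.
June 1875 has 30 days: 342 − 30 = 312 left.
July 1875 has 31 days: 312 − 31 = 281 left.
August 1875 has 31 days: 281 − 31 = 250 left.
September 1875 has 30 days: 250 − 30 = 220 left.
October 1875 has 31 days: 220 − 31 = 189 left.
November 1875 has 30 days: 189 − 30 = 159 left.
December 1875 has 31 days: 159 − 31 = 128 left.
January 1876 has 31 days: 128 − 31 = 97 left.
February 1876 has 29 days (1876 is a leap year): 97 − 29 = 68 left.
March 1876 has 31 days: 68 − 31 = 37 left.
April 1876 has 30 days: 37 − 30 = 7 left.
7 days into May 1876 → May 7, 1876.

May 7, 1876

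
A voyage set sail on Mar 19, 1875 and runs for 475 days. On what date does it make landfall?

July 6, 1876

Advancing 475 days from March 19, 1875.
March has 31 days, so 31 − 19 = 12 days remain after March 19, 1875; 475 − 12 = 463 left.
April 1875 has 30 days: 463 − 30 = 433 left.
May 1875 has 31 days: 433 − 31 = 402 left.
June 1875 has 30 days: 402 − 30 = 372 left.
July 1875 has 31 days: 372 − 31 = 341 left.
August 1875 has 31 days: 341 − 31 = 310 left.
September 1875 has 30 days: 310 − 30 = 280 left.
October 1875 has 31 days: 280 − 31 = 249 left.
November 1875 has 30 days: 249 − 30 = 219 left.
December 1875 has 31 days: 219 − 31 = 188 left.
January 1876 has 31 days: 188 − 31 = 157 left.
February 1876 has 29 days (1876 is a leap year): 157 − 29 = 128 left.
March 1876 has 31 days: 128 − 31 = 97 left.
April 1876 has 30 days: 97 − 30 = 67 left.
May 1876 has 31 days: 67 − 31 = 36 left.
June 1876 has 30 days: 36 − 30 = 6 left.
6 days into July 1876 → July 6, 1876.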